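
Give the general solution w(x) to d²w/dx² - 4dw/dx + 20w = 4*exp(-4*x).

Characteristic equation r² - 4r + 20 = 0 has discriminant (-4)² - 4·(20) = -64 < 0, so r = 2 ± 4i.
Hence w_h = C1*cos(4*x)*exp(2*x) + C2*exp(2*x)*sin(4*x).
Try w_p = A*exp(-4*x). Substituting into the equation and dividing by exp(-4*x) gives A = 1/13, so w_p = exp(-4*x)/13.

w = exp(-4*x)/13 + C1*cos(4*x)*exp(2*x) + C2*exp(2*x)*sin(4*x)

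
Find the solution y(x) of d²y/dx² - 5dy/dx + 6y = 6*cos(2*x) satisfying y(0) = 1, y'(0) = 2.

Characteristic equation r² - 5r + 6 = 0 factors as (r - 2)(r - 3) = 0, so r = 2, 3.
Hence y_h = C1*exp(2*x) + C2*exp(3*x).
Try y_p = A*cos(2*x) + B*sin(2*x). Substituting and equating the coefficients of cos(2x) and sin(2x) gives A = 3/26, B = -15/26, so y_p = -15*sin(2*x)/26 + 3*cos(2*x)/26.
General solution: y = -15*sin(2*x)/26 + 3*cos(2*x)/26 + C1*exp(2*x) + C2*exp(3*x).
Apply the initial conditions: y(0) = 3/26 + C1 + C2 = 1 and y'(0) = -15/13 + 2*C1 + 3*C2 = 2. Solving gives C1 = -1/2, C2 = 18/13.

y = -15*sin(2*x)/26 - exp(2*x)/2 + 3*cos(2*x)/26 + 18*exp(3*x)/13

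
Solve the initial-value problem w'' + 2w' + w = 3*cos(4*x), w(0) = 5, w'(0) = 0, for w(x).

w = -45*cos(4*x)/289 + 24*sin(4*x)/289 + 1490*exp(-x)/289 + 82*x*exp(-x)/17

Characteristic equation r² + 2r + 1 = 0 has discriminant (2)² - 4·(1) = 0, so r = -1 is a repeated root.
Hence w_h = (C1 + C2*x)*exp(-x).
Try w_p = A*cos(4*x) + B*sin(4*x). Substituting and equating the coefficients of cos(4x) and sin(4x) gives A = -45/289, B = 24/289, so w_p = -45*cos(4*x)/289 + 24*sin(4*x)/289.
General solution: w = -45*cos(4*x)/289 + 24*sin(4*x)/289 + C1*exp(-x) + C2*x*exp(-x).
Apply the initial conditions: w(0) = -45/289 + C1 = 5 and w'(0) = 96/289 + C2 - C1 = 0. Solving gives C1 = 1490/289, C2 = 82/17.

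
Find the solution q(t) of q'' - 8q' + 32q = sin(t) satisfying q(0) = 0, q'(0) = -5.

q = 8*cos(t)/1025 + 31*sin(t)/1025 - 1281*exp(4*t)*sin(4*t)/1025 - 8*cos(4*t)*exp(4*t)/1025

Characteristic equation r² - 8r + 32 = 0 has discriminant (-8)² - 4·(32) = -64 < 0, so r = 4 ± 4i.
Hence q_h = C1*cos(4*t)*exp(4*t) + C2*exp(4*t)*sin(4*t).
Try q_p = A*cos(t) + B*sin(t). Substituting and equating the coefficients of cos(t) and sin(t) gives A = 8/1025, B = 31/1025, so q_p = 8*cos(t)/1025 + 31*sin(t)/1025.
General solution: q = 8*cos(t)/1025 + 31*sin(t)/1025 + C1*cos(4*t)*exp(4*t) + C2*exp(4*t)*sin(4*t).
Apply the initial conditions: q(0) = 8/1025 + C1 = 0 and q'(0) = 31/1025 + 4*C1 + 4*C2 = -5. Solving gives C1 = -8/1025, C2 = -1281/1025.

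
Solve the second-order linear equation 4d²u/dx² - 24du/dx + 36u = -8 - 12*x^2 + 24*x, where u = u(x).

Divide through by 4: u'' - 6u' + 9u = -2 - 3*x^2 + 6*x.
Characteristic equation r² - 6r + 9 = 0 has discriminant (-6)² - 4·(9) = 0, so r = 3 is a repeated root.
Hence u_h = (C1 + C2*x)*exp(3*x).
For the particular solution try u_p = A0 + A1*x + A2*x^2. Substituting and matching coefficients of each power of x gives A0 = 0, A1 = 2/9, A2 = -1/3, so u_p = -x^2/3 + 2*x/9.

u = -x**2/3 + 2*x/9 + C1*exp(3*x) + C2*x*exp(3*x)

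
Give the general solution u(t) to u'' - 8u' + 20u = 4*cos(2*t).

Characteristic equation r² - 8r + 20 = 0 has discriminant (-8)² - 4·(20) = -16 < 0, so r = 4 ± 2i.
Hence u_h = C1*cos(2*t)*exp(4*t) + C2*exp(4*t)*sin(2*t).
Try u_p = A*cos(2*t) + B*sin(2*t). Substituting and equating the coefficients of cos(2t) and sin(2t) gives A = 1/8, B = -1/8, so u_p = -sin(2*t)/8 + cos(2*t)/8.

u = -sin(2*t)/8 + cos(2*t)/8 + C1*cos(2*t)*exp(4*t) + C2*exp(4*t)*sin(2*t)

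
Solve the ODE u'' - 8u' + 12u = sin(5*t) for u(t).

Characteristic equation r² - 8r + 12 = 0 factors as (r - 2)(r - 6) = 0, so r = 2, 6.
Hence u_h = C1*exp(2*t) + C2*exp(6*t).
Try u_p = A*cos(5*t) + B*sin(5*t). Substituting and equating the coefficients of cos(5t) and sin(5t) gives A = 40/1769, B = -13/1769, so u_p = -13*sin(5*t)/1769 + 40*cos(5*t)/1769.

u = -13*sin(5*t)/1769 + 40*cos(5*t)/1769 + C1*exp(2*t) + C2*exp(6*t)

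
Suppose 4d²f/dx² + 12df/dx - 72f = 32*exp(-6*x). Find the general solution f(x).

f = C1*exp(-6*x) + C2*exp(3*x) - 8*x*exp(-6*x)/9

Divide through by 4: f'' + 3f' - 18f = 8*exp(-6*x).
Characteristic equation r² + 3r - 18 = 0 factors as (r + 6)(r - 3) = 0, so r = -6, 3.
Hence f_h = C1*exp(-6*x) + C2*exp(3*x).
Since exp(-6*x) solves the homogeneous equation (r = -6 is a root of multiplicity 1), multiply the trial by x. Try f_p = A*x*exp(-6*x). Substituting into the equation and dividing by exp(-6*x) gives A = -8/9, so f_p = -8*x*exp(-6*x)/9.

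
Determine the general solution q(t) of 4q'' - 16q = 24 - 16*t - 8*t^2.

q = -5/4 + t + t**2/2 + C1*exp(2*t) + C2*exp(-2*t)

Divide through by 4: q'' - 4q = 6 - 4*t - 2*t^2.
Characteristic equation r² - 4 = 0 factors as (r - 2)(r + 2) = 0, so r = 2, -2.
Hence q_h = C1*exp(2*t) + C2*exp(-2*t).
For the particular solution try q_p = A0 + A1*t + A2*t^2. Substituting and matching coefficients of each power of t gives A0 = -5/4, A1 = 1, A2 = 1/2, so q_p = -5/4 + t + t^2/2.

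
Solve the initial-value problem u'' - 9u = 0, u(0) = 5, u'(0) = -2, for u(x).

u = 13*exp(3*x)/6 + 17*exp(-3*x)/6

Characteristic equation r² - 9 = 0 factors as (r + 3)(r - 3) = 0, so r = -3, 3.
Hence u_h = C1*exp(-3*x) + C2*exp(3*x).
Apply the initial conditions: u(0) = C1 + C2 = 5 and u'(0) = -3*C1 + 3*C2 = -2. Solving gives C1 = 17/6, C2 = 13/6.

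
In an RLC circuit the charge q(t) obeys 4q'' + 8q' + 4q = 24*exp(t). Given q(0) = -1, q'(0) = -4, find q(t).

Divide through by 4: q'' + 2q' + q = 6*exp(t).
Characteristic equation r² + 2r + 1 = 0 has discriminant (2)² - 4·(1) = 0, so r = -1 is a repeated root.
Hence q_h = (C1 + C2*t)*exp(-t).
Try q_p = A*exp(t). Substituting into the equation and dividing by exp(t) gives A = 3/2, so q_p = 3*exp(t)/2.
General solution: q = 3*exp(t)/2 + C1*exp(-t) + C2*t*exp(-t).
Apply the initial conditions: q(0) = 3/2 + C1 = -1 and q'(0) = 3/2 + C2 - C1 = -4. Solving gives C1 = -5/2, C2 = -8.

q = -5*exp(-t)/2 + 3*exp(t)/2 - 8*t*exp(-t)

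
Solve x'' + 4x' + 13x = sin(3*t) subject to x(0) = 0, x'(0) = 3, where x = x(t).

x = -3*cos(3*t)/40 + sin(3*t)/40 + 3*cos(3*t)*exp(-2*t)/40 + 41*exp(-2*t)*sin(3*t)/40

Characteristic equation r² + 4r + 13 = 0 has discriminant (4)² - 4·(13) = -36 < 0, so r = -2 ± 3i.
Hence x_h = C1*cos(3*t)*exp(-2*t) + C2*exp(-2*t)*sin(3*t).
Try x_p = A*cos(3*t) + B*sin(3*t). Substituting and equating the coefficients of cos(3t) and sin(3t) gives A = -3/40, B = 1/40, so x_p = -3*cos(3*t)/40 + sin(3*t)/40.
General solution: x = -3*cos(3*t)/40 + sin(3*t)/40 + C1*cos(3*t)*exp(-2*t) + C2*exp(-2*t)*sin(3*t).
Apply the initial conditions: x(0) = -3/40 + C1 = 0 and x'(0) = 3/40 - 2*C1 + 3*C2 = 3. Solving gives C1 = 3/40, C2 = 41/40.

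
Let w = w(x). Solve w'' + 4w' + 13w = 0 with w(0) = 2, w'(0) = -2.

w = 2*cos(3*x)*exp(-2*x) + 2*exp(-2*x)*sin(3*x)/3

Characteristic equation r² + 4r + 13 = 0 has discriminant (4)² - 4·(13) = -36 < 0, so r = -2 ± 3i.
Hence w_h = C1*cos(3*x)*exp(-2*x) + C2*exp(-2*x)*sin(3*x).
Apply the initial conditions: w(0) = C1 = 2 and w'(0) = -2*C1 + 3*C2 = -2. Solving gives C1 = 2, C2 = 2/3.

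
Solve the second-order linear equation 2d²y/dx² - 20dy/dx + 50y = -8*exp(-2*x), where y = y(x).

Divide through by 2: y'' - 10y' + 25y = -4*exp(-2*x).
Characteristic equation r² - 10r + 25 = 0 has discriminant (-10)² - 4·(25) = 0, so r = 5 is a repeated root.
Hence y_h = (C1 + C2*x)*exp(5*x).
Try y_p = A*exp(-2*x). Substituting into the equation and dividing by exp(-2*x) gives A = -4/49, so y_p = -4*exp(-2*x)/49.

y = -4*exp(-2*x)/49 + C1*exp(5*x) + C2*x*exp(5*x)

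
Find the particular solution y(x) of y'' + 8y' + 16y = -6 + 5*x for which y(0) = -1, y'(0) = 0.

y = -17/32 - 15*exp(-4*x)/32 + 5*x/16 - 35*x*exp(-4*x)/16

Characteristic equation r² + 8r + 16 = 0 has discriminant (8)² - 4·(16) = 0, so r = -4 is a repeated root.
Hence y_h = (C1 + C2*x)*exp(-4*x).
For the particular solution try y_p = A0 + A1*x. Substituting and matching coefficients of each power of x gives A0 = -17/32, A1 = 5/16, so y_p = -17/32 + 5*x/16.
General solution: y = -17/32 + 5*x/16 + C1*exp(-4*x) + C2*x*exp(-4*x).
Apply the initial conditions: y(0) = -17/32 + C1 = -1 and y'(0) = 5/16 + C2 - 4*C1 = 0. Solving gives C1 = -15/32, C2 = -35/16.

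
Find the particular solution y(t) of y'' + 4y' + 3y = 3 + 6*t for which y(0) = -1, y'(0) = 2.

y = -5/3 + 2*t - exp(-3*t)/3 + exp(-t)

Characteristic equation r² + 4r + 3 = 0 factors as (r + 1)(r + 3) = 0, so r = -1, -3.
Hence y_h = C1*exp(-t) + C2*exp(-3*t).
For the particular solution try y_p = A0 + A1*t. Substituting and matching coefficients of each power of t gives A0 = -5/3, A1 = 2, so y_p = -5/3 + 2*t.
General solution: y = -5/3 + 2*t + C1*exp(-t) + C2*exp(-3*t).
Apply the initial conditions: y(0) = -5/3 + C1 + C2 = -1 and y'(0) = 2 - C1 - 3*C2 = 2. Solving gives C1 = 1, C2 = -1/3.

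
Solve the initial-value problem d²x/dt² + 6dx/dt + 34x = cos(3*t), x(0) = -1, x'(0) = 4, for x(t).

x = 18*sin(3*t)/949 + 25*cos(3*t)/949 - 974*cos(5*t)*exp(-3*t)/949 + 164*exp(-3*t)*sin(5*t)/949

Characteristic equation r² + 6r + 34 = 0 has discriminant (6)² - 4·(34) = -100 < 0, so r = -3 ± 5i.
Hence x_h = C1*cos(5*t)*exp(-3*t) + C2*exp(-3*t)*sin(5*t).
Try x_p = A*cos(3*t) + B*sin(3*t). Substituting and equating the coefficients of cos(3t) and sin(3t) gives A = 25/949, B = 18/949, so x_p = 18*sin(3*t)/949 + 25*cos(3*t)/949.
General solution: x = 18*sin(3*t)/949 + 25*cos(3*t)/949 + C1*cos(5*t)*exp(-3*t) + C2*exp(-3*t)*sin(5*t).
Apply the initial conditions: x(0) = 25/949 + C1 = -1 and x'(0) = 54/949 - 3*C1 + 5*C2 = 4. Solving gives C1 = -974/949, C2 = 164/949.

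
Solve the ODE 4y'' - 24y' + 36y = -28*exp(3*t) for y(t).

y = C1*exp(3*t) - 7*t**2*exp(3*t)/2 + C2*t*exp(3*t)

Divide through by 4: y'' - 6y' + 9y = -7*exp(3*t).
Characteristic equation r² - 6r + 9 = 0 has discriminant (-6)² - 4·(9) = 0, so r = 3 is a repeated root.
Hence y_h = (C1 + C2*t)*exp(3*t).
Since exp(3*t) solves the homogeneous equation (r = 3 is a root of multiplicity 2), multiply the trial by t^2. Try y_p = A*t^2*exp(3*t). Substituting into the equation and dividing by exp(3*t) gives A = -7/2, so y_p = -7*t^2*exp(3*t)/2.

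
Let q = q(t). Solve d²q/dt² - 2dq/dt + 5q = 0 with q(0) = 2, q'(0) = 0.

q = -exp(t)*sin(2*t) + 2*cos(2*t)*exp(t)

Characteristic equation r² - 2r + 5 = 0 has discriminant (-2)² - 4·(5) = -16 < 0, so r = 1 ± 2i.
Hence q_h = C1*cos(2*t)*exp(t) + C2*exp(t)*sin(2*t).
Apply the initial conditions: q(0) = C1 = 2 and q'(0) = C1 + 2*C2 = 0. Solving gives C1 = 2, C2 = -1.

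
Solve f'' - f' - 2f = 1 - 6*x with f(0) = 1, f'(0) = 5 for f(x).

f = -2 + 3*x + 4*exp(-x)/3 + 5*exp(2*x)/3

Characteristic equation r² - r - 2 = 0 factors as (r - 2)(r + 1) = 0, so r = 2, -1.
Hence f_h = C1*exp(2*x) + C2*exp(-x).
For the particular solution try f_p = A0 + A1*x. Substituting and matching coefficients of each power of x gives A0 = -2, A1 = 3, so f_p = -2 + 3*x.
General solution: f = -2 + 3*x + C1*exp(2*x) + C2*exp(-x).
Apply the initial conditions: f(0) = -2 + C1 + C2 = 1 and f'(0) = 3 - C2 + 2*C1 = 5. Solving gives C1 = 5/3, C2 = 4/3.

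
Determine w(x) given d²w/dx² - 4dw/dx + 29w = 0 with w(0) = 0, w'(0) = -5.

w = -exp(2*x)*sin(5*x)

Characteristic equation r² - 4r + 29 = 0 has discriminant (-4)² - 4·(29) = -100 < 0, so r = 2 ± 5i.
Hence w_h = C1*cos(5*x)*exp(2*x) + C2*exp(2*x)*sin(5*x).
Apply the initial conditions: w(0) = C1 = 0 and w'(0) = 2*C1 + 5*C2 = -5. Solving gives C1 = 0, C2 = -1.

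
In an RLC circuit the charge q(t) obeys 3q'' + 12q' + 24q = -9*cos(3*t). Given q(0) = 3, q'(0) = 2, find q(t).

q = -36*sin(3*t)/145 + 3*cos(3*t)/145 + 432*cos(2*t)*exp(-2*t)/145 + 631*exp(-2*t)*sin(2*t)/145

Divide through by 3: q'' + 4q' + 8q = -3*cos(3*t).
Characteristic equation r² + 4r + 8 = 0 has discriminant (4)² - 4·(8) = -16 < 0, so r = -2 ± 2i.
Hence q_h = C1*cos(2*t)*exp(-2*t) + C2*exp(-2*t)*sin(2*t).
Try q_p = A*cos(3*t) + B*sin(3*t). Substituting and equating the coefficients of cos(3t) and sin(3t) gives A = 3/145, B = -36/145, so q_p = -36*sin(3*t)/145 + 3*cos(3*t)/145.
General solution: q = -36*sin(3*t)/145 + 3*cos(3*t)/145 + C1*cos(2*t)*exp(-2*t) + C2*exp(-2*t)*sin(2*t).
Apply the initial conditions: q(0) = 3/145 + C1 = 3 and q'(0) = -108/145 - 2*C1 + 2*C2 = 2. Solving gives C1 = 432/145, C2 = 631/145.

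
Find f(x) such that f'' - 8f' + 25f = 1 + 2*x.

f = 41/625 + 2*x/25 + C1*cos(3*x)*exp(4*x) + C2*exp(4*x)*sin(3*x)

Characteristic equation r² - 8r + 25 = 0 has discriminant (-8)² - 4·(25) = -36 < 0, so r = 4 ± 3i.
Hence f_h = C1*cos(3*x)*exp(4*x) + C2*exp(4*x)*sin(3*x).
For the particular solution try f_p = A0 + A1*x. Substituting and matching coefficients of each power of x gives A0 = 41/625, A1 = 2/25, so f_p = 41/625 + 2*x/25.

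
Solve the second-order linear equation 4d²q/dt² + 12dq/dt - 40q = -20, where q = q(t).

q = 1/2 + C1*exp(2*t) + C2*exp(-5*t)

Divide through by 4: q'' + 3q' - 10q = -5.
Characteristic equation r² + 3r - 10 = 0 factors as (r - 2)(r + 5) = 0, so r = 2, -5.
Hence q_h = C1*exp(2*t) + C2*exp(-5*t).
For the particular solution try q_p = A0. Substituting and matching coefficients of each power of t gives A0 = 1/2, so q_p = 1/2.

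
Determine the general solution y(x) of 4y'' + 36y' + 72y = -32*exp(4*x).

Divide through by 4: y'' + 9y' + 18y = -8*exp(4*x).
Characteristic equation r² + 9r + 18 = 0 factors as (r + 6)(r + 3) = 0, so r = -6, -3.
Hence y_h = C1*exp(-6*x) + C2*exp(-3*x).
Try y_p = A*exp(4*x). Substituting into the equation and dividing by exp(4*x) gives A = -4/35, so y_p = -4*exp(4*x)/35.

y = -4*exp(4*x)/35 + C1*exp(-6*x) + C2*exp(-3*x)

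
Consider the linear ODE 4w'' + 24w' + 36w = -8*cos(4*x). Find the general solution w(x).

Divide through by 4: w'' + 6w' + 9w = -2*cos(4*x).
Characteristic equation r² + 6r + 9 = 0 has discriminant (6)² - 4·(9) = 0, so r = -3 is a repeated root.
Hence w_h = (C1 + C2*x)*exp(-3*x).
Try w_p = A*cos(4*x) + B*sin(4*x). Substituting and equating the coefficients of cos(4x) and sin(4x) gives A = 14/625, B = -48/625, so w_p = -48*sin(4*x)/625 + 14*cos(4*x)/625.

w = -48*sin(4*x)/625 + 14*cos(4*x)/625 + C1*exp(-3*x) + C2*x*exp(-3*x)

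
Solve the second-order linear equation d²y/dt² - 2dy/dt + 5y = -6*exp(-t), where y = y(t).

Characteristic equation r² - 2r + 5 = 0 has discriminant (-2)² - 4·(5) = -16 < 0, so r = 1 ± 2i.
Hence y_h = C1*cos(2*t)*exp(t) + C2*exp(t)*sin(2*t).
Try y_p = A*exp(-t). Substituting into the equation and dividing by exp(-t) gives A = -3/4, so y_p = -3*exp(-t)/4.

y = -3*exp(-t)/4 + C1*cos(2*t)*exp(t) + C2*exp(t)*sin(2*t)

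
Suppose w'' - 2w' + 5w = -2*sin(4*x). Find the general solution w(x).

Characteristic equation r² - 2r + 5 = 0 has discriminant (-2)² - 4·(5) = -16 < 0, so r = 1 ± 2i.
Hence w_h = C1*cos(2*x)*exp(x) + C2*exp(x)*sin(2*x).
Try w_p = A*cos(4*x) + B*sin(4*x). Substituting and equating the coefficients of cos(4x) and sin(4x) gives A = -16/185, B = 22/185, so w_p = -16*cos(4*x)/185 + 22*sin(4*x)/185.

w = -16*cos(4*x)/185 + 22*sin(4*x)/185 + C1*cos(2*x)*exp(x) + C2*exp(x)*sin(2*x)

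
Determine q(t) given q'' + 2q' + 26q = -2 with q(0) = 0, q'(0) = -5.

q = -1/13 - 64*exp(-t)*sin(5*t)/65 + cos(5*t)*exp(-t)/13

Characteristic equation r² + 2r + 26 = 0 has discriminant (2)² - 4·(26) = -100 < 0, so r = -1 ± 5i.
Hence q_h = C1*cos(5*t)*exp(-t) + C2*exp(-t)*sin(5*t).
For the particular solution try q_p = A0. Substituting and matching coefficients of each power of t gives A0 = -1/13, so q_p = -1/13.
General solution: q = -1/13 + C1*cos(5*t)*exp(-t) + C2*exp(-t)*sin(5*t).
Apply the initial conditions: q(0) = -1/13 + C1 = 0 and q'(0) = -C1 + 5*C2 = -5. Solving gives C1 = 1/13, C2 = -64/65.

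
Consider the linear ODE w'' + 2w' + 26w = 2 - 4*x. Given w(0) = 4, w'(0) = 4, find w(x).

Characteristic equation r² + 2r + 26 = 0 has discriminant (2)² - 4·(26) = -100 < 0, so r = -1 ± 5i.
Hence w_h = C1*cos(5*x)*exp(-x) + C2*exp(-x)*sin(5*x).
For the particular solution try w_p = A0 + A1*x. Substituting and matching coefficients of each power of x gives A0 = 15/169, A1 = -2/13, so w_p = 15/169 - 2*x/13.
General solution: w = 15/169 - 2*x/13 + C1*cos(5*x)*exp(-x) + C2*exp(-x)*sin(5*x).
Apply the initial conditions: w(0) = 15/169 + C1 = 4 and w'(0) = -2/13 - C1 + 5*C2 = 4. Solving gives C1 = 661/169, C2 = 1363/845.

w = 15/169 - 2*x/13 + 661*cos(5*x)*exp(-x)/169 + 1363*exp(-x)*sin(5*x)/845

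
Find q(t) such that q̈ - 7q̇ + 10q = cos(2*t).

q = -7*sin(2*t)/116 + 3*cos(2*t)/116 + C1*exp(5*t) + C2*exp(2*t)

Characteristic equation r² - 7r + 10 = 0 factors as (r - 5)(r - 2) = 0, so r = 5, 2.
Hence q_h = C1*exp(5*t) + C2*exp(2*t).
Try q_p = A*cos(2*t) + B*sin(2*t). Substituting and equating the coefficients of cos(2t) and sin(2t) gives A = 3/116, B = -7/116, so q_p = -7*sin(2*t)/116 + 3*cos(2*t)/116.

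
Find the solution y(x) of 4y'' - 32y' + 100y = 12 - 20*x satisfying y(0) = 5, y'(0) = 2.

Divide through by 4: y'' - 8y' + 25y = 3 - 5*x.
Characteristic equation r² - 8r + 25 = 0 has discriminant (-8)² - 4·(25) = -36 < 0, so r = 4 ± 3i.
Hence y_h = C1*cos(3*x)*exp(4*x) + C2*exp(4*x)*sin(3*x).
For the particular solution try y_p = A0 + A1*x. Substituting and matching coefficients of each power of x gives A0 = 7/125, A1 = -1/5, so y_p = 7/125 - x/5.
General solution: y = 7/125 - x/5 + C1*cos(3*x)*exp(4*x) + C2*exp(4*x)*sin(3*x).
Apply the initial conditions: y(0) = 7/125 + C1 = 5 and y'(0) = -1/5 + 3*C2 + 4*C1 = 2. Solving gives C1 = 618/125, C2 = -2197/375.

y = 7/125 - x/5 - 2197*exp(4*x)*sin(3*x)/375 + 618*cos(3*x)*exp(4*x)/125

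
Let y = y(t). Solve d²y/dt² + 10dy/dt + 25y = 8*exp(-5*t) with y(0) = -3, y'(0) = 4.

y = -3*exp(-5*t) - 11*t*exp(-5*t) + 4*t**2*exp(-5*t)

Characteristic equation r² + 10r + 25 = 0 has discriminant (10)² - 4·(25) = 0, so r = -5 is a repeated root.
Hence y_h = (C1 + C2*t)*exp(-5*t).
Since exp(-5*t) solves the homogeneous equation (r = -5 is a root of multiplicity 2), multiply the trial by t^2. Try y_p = A*t^2*exp(-5*t). Substituting into the equation and dividing by exp(-5*t) gives A = 4, so y_p = 4*t^2*exp(-5*t).
General solution: y = C1*exp(-5*t) + 4*t^2*exp(-5*t) + C2*t*exp(-5*t).
Apply the initial conditions: y(0) = C1 = -3 and y'(0) = C2 - 5*C1 = 4. Solving gives C1 = -3, C2 = -11.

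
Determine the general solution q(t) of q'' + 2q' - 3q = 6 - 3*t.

Characteristic equation r² + 2r - 3 = 0 factors as (r + 3)(r - 1) = 0, so r = -3, 1.
Hence q_h = C1*exp(-3*t) + C2*exp(t).
For the particular solution try q_p = A0 + A1*t. Substituting and matching coefficients of each power of t gives A0 = -4/3, A1 = 1, so q_p = -4/3 + t.

q = -4/3 + t + C1*exp(-3*t) + C2*exp(t)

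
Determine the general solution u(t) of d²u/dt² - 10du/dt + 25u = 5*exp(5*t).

u = C1*exp(5*t) + 5*t**2*exp(5*t)/2 + C2*t*exp(5*t)

Characteristic equation r² - 10r + 25 = 0 has discriminant (-10)² - 4·(25) = 0, so r = 5 is a repeated root.
Hence u_h = (C1 + C2*t)*exp(5*t).
Since exp(5*t) solves the homogeneous equation (r = 5 is a root of multiplicity 2), multiply the trial by t^2. Try u_p = A*t^2*exp(5*t). Substituting into the equation and dividing by exp(5*t) gives A = 5/2, so u_p = 5*t^2*exp(5*t)/2.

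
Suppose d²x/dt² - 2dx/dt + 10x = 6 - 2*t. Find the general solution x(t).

x = 14/25 - t/5 + C1*cos(3*t)*exp(t) + C2*exp(t)*sin(3*t)

Characteristic equation r² - 2r + 10 = 0 has discriminant (-2)² - 4·(10) = -36 < 0, so r = 1 ± 3i.
Hence x_h = C1*cos(3*t)*exp(t) + C2*exp(t)*sin(3*t).
For the particular solution try x_p = A0 + A1*t. Substituting and matching coefficients of each power of t gives A0 = 14/25, A1 = -1/5, so x_p = 14/25 - t/5.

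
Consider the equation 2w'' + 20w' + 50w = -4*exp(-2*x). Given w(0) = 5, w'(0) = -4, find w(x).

Divide through by 2: w'' + 10w' + 25w = -2*exp(-2*x).
Characteristic equation r² + 10r + 25 = 0 has discriminant (10)² - 4·(25) = 0, so r = -5 is a repeated root.
Hence w_h = (C1 + C2*x)*exp(-5*x).
Try w_p = A*exp(-2*x). Substituting into the equation and dividing by exp(-2*x) gives A = -2/9, so w_p = -2*exp(-2*x)/9.
General solution: w = -2*exp(-2*x)/9 + C1*exp(-5*x) + C2*x*exp(-5*x).
Apply the initial conditions: w(0) = -2/9 + C1 = 5 and w'(0) = 4/9 + C2 - 5*C1 = -4. Solving gives C1 = 47/9, C2 = 65/3.

w = -2*exp(-2*x)/9 + 47*exp(-5*x)/9 + 65*x*exp(-5*x)/3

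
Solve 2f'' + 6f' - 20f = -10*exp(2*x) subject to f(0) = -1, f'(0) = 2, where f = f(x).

f = -33*exp(-5*x)/49 - 16*exp(2*x)/49 - 5*x*exp(2*x)/7

Divide through by 2: f'' + 3f' - 10f = -5*exp(2*x).
Characteristic equation r² + 3r - 10 = 0 factors as (r - 2)(r + 5) = 0, so r = 2, -5.
Hence f_h = C1*exp(2*x) + C2*exp(-5*x).
Since exp(2*x) solves the homogeneous equation (r = 2 is a root of multiplicity 1), multiply the trial by x. Try f_p = A*x*exp(2*x). Substituting into the equation and dividing by exp(2*x) gives A = -5/7, so f_p = -5*x*exp(2*x)/7.
General solution: f = C1*exp(2*x) + C2*exp(-5*x) - 5*x*exp(2*x)/7.
Apply the initial conditions: f(0) = C1 + C2 = -1 and f'(0) = -5/7 - 5*C2 + 2*C1 = 2. Solving gives C1 = -16/49, C2 = -33/49.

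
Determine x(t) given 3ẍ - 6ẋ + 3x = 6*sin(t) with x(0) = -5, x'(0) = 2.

x = -6*exp(t) + 8*t*exp(t) + cos(t)

Divide through by 3: x'' - 2x' + x = 2*sin(t).
Characteristic equation r² - 2r + 1 = 0 has discriminant (-2)² - 4·(1) = 0, so r = 1 is a repeated root.
Hence x_h = (C1 + C2*t)*exp(t).
Try x_p = A*cos(t) + B*sin(t). Substituting and equating the coefficients of cos(t) and sin(t) gives A = 1, B = 0, so x_p = cos(t).
General solution: x = C1*exp(t) + C2*t*exp(t) + cos(t).
Apply the initial conditions: x(0) = 1 + C1 = -5 and x'(0) = C1 + C2 = 2. Solving gives C1 = -6, C2 = 8.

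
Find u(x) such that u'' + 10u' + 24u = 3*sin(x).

u = -30*cos(x)/629 + 69*sin(x)/629 + C1*exp(-6*x) + C2*exp(-4*x)

Characteristic equation r² + 10r + 24 = 0 factors as (r + 6)(r + 4) = 0, so r = -6, -4.
Hence u_h = C1*exp(-6*x) + C2*exp(-4*x).
Try u_p = A*cos(x) + B*sin(x). Substituting and equating the coefficients of cos(x) and sin(x) gives A = -30/629, B = 69/629, so u_p = -30*cos(x)/629 + 69*sin(x)/629.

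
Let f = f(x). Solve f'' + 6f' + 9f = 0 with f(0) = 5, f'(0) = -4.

Characteristic equation r² + 6r + 9 = 0 has discriminant (6)² - 4·(9) = 0, so r = -3 is a repeated root.
Hence f_h = (C1 + C2*x)*exp(-3*x).
Apply the initial conditions: f(0) = C1 = 5 and f'(0) = C2 - 3*C1 = -4. Solving gives C1 = 5, C2 = 11.

f = 5*exp(-3*x) + 11*x*exp(-3*x)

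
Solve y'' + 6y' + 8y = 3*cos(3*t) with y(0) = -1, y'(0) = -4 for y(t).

Characteristic equation r² + 6r + 8 = 0 factors as (r + 4)(r + 2) = 0, so r = -4, -2.
Hence y_h = C1*exp(-4*t) + C2*exp(-2*t).
Try y_p = A*cos(3*t) + B*sin(3*t). Substituting and equating the coefficients of cos(3t) and sin(3t) gives A = -3/325, B = 54/325, so y_p = -3*cos(3*t)/325 + 54*sin(3*t)/325.
General solution: y = -3*cos(3*t)/325 + 54*sin(3*t)/325 + C1*exp(-4*t) + C2*exp(-2*t).
Apply the initial conditions: y(0) = -3/325 + C1 + C2 = -1 and y'(0) = 162/325 - 4*C1 - 2*C2 = -4. Solving gives C1 = 81/25, C2 = -55/13.

y = -55*exp(-2*t)/13 - 3*cos(3*t)/325 + 54*sin(3*t)/325 + 81*exp(-4*t)/25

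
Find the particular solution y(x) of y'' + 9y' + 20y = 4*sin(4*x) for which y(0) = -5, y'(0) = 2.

Characteristic equation r² + 9r + 20 = 0 factors as (r + 5)(r + 4) = 0, so r = -5, -4.
Hence y_h = C1*exp(-5*x) + C2*exp(-4*x).
Try y_p = A*cos(4*x) + B*sin(4*x). Substituting and equating the coefficients of cos(4x) and sin(4x) gives A = -9/82, B = 1/82, so y_p = -9*cos(4*x)/82 + sin(4*x)/82.
General solution: y = -9*cos(4*x)/82 + sin(4*x)/82 + C1*exp(-5*x) + C2*exp(-4*x).
Apply the initial conditions: y(0) = -9/82 + C1 + C2 = -5 and y'(0) = 2/41 - 5*C1 - 4*C2 = 2. Solving gives C1 = 722/41, C2 = -45/2.

y = -45*exp(-4*x)/2 - 9*cos(4*x)/82 + sin(4*x)/82 + 722*exp(-5*x)/41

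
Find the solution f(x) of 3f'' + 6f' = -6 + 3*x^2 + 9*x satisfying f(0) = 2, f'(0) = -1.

f = 9/4 + x**2/2 - 3*x/2 - exp(-2*x)/4 + x**3/6

Divide through by 3: f'' + 2f' = -2 + x^2 + 3*x.
Characteristic equation r² + 2r = 0 factors as (r + 2)r = 0, so r = -2, 0.
Hence f_h = C1*exp(-2*x) + C2.
Since 0 is a characteristic root (multiplicity 1), multiply the polynomial trial by x: try f_p = x*(A0 + A1*x + A2*x^2). Substituting and matching coefficients of each power of x gives A0 = -3/2, A1 = 1/2, A2 = 1/6, so f_p = x^2/2 - 3*x/2 + x^3/6.
General solution: f = C2 + x^2/2 - 3*x/2 + x^3/6 + C1*exp(-2*x).
Apply the initial conditions: f(0) = C1 + C2 = 2 and f'(0) = -3/2 - 2*C1 = -1. Solving gives C1 = -1/4, C2 = 9/4.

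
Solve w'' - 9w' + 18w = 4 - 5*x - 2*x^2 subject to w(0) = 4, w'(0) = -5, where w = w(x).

w = 13/324 - 1781*exp(6*x)/324 - 7*x/18 - x**2/9 + 766*exp(3*x)/81

Characteristic equation r² - 9r + 18 = 0 factors as (r - 6)(r - 3) = 0, so r = 6, 3.
Hence w_h = C1*exp(6*x) + C2*exp(3*x).
For the particular solution try w_p = A0 + A1*x + A2*x^2. Substituting and matching coefficients of each power of x gives A0 = 13/324, A1 = -7/18, A2 = -1/9, so w_p = 13/324 - 7*x/18 - x^2/9.
General solution: w = 13/324 - 7*x/18 - x^2/9 + C1*exp(6*x) + C2*exp(3*x).
Apply the initial conditions: w(0) = 13/324 + C1 + C2 = 4 and w'(0) = -7/18 + 3*C2 + 6*C1 = -5. Solving gives C1 = -1781/324, C2 = 766/81.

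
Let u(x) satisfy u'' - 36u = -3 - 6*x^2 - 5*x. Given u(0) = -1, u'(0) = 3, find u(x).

Characteristic equation r² - 36 = 0 factors as (r + 6)(r - 6) = 0, so r = -6, 6.
Hence u_h = C1*exp(-6*x) + C2*exp(6*x).
For the particular solution try u_p = A0 + A1*x + A2*x^2. Substituting and matching coefficients of each power of x gives A0 = 5/54, A1 = 5/36, A2 = 1/6, so u_p = 5/54 + x^2/6 + 5*x/36.
General solution: u = 5/54 + x^2/6 + 5*x/36 + C1*exp(-6*x) + C2*exp(6*x).
Apply the initial conditions: u(0) = 5/54 + C1 + C2 = -1 and u'(0) = 5/36 - 6*C1 + 6*C2 = 3. Solving gives C1 = -113/144, C2 = -133/432.

u = 5/54 - 133*exp(6*x)/432 - 113*exp(-6*x)/144 + x**2/6 + 5*x/36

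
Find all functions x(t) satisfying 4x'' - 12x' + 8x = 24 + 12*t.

Divide through by 4: x'' - 3x' + 2x = 6 + 3*t.
Characteristic equation r² - 3r + 2 = 0 factors as (r - 1)(r - 2) = 0, so r = 1, 2.
Hence x_h = C1*exp(t) + C2*exp(2*t).
For the particular solution try x_p = A0 + A1*t. Substituting and matching coefficients of each power of t gives A0 = 21/4, A1 = 3/2, so x_p = 21/4 + 3*t/2.

x = 21/4 + 3*t/2 + C1*exp(t) + C2*exp(2*t)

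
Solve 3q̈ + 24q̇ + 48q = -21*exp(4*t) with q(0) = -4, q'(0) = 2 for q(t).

q = -249*exp(-4*t)/64 - 7*exp(4*t)/64 - 105*t*exp(-4*t)/8

Divide through by 3: q'' + 8q' + 16q = -7*exp(4*t).
Characteristic equation r² + 8r + 16 = 0 has discriminant (8)² - 4·(16) = 0, so r = -4 is a repeated root.
Hence q_h = (C1 + C2*t)*exp(-4*t).
Try q_p = A*exp(4*t). Substituting into the equation and dividing by exp(4*t) gives A = -7/64, so q_p = -7*exp(4*t)/64.
General solution: q = -7*exp(4*t)/64 + C1*exp(-4*t) + C2*t*exp(-4*t).
Apply the initial conditions: q(0) = -7/64 + C1 = -4 and q'(0) = -7/16 + C2 - 4*C1 = 2. Solving gives C1 = -249/64, C2 = -105/8.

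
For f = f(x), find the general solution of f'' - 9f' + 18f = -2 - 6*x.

f = -5/18 - x/3 + C1*exp(6*x) + C2*exp(3*x)

Characteristic equation r² - 9r + 18 = 0 factors as (r - 6)(r - 3) = 0, so r = 6, 3.
Hence f_h = C1*exp(6*x) + C2*exp(3*x).
For the particular solution try f_p = A0 + A1*x. Substituting and matching coefficients of each power of x gives A0 = -5/18, A1 = -1/3, so f_p = -5/18 - x/3.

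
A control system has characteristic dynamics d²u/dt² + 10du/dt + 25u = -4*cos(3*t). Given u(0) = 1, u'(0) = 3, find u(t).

Characteristic equation r² + 10r + 25 = 0 has discriminant (10)² - 4·(25) = 0, so r = -5 is a repeated root.
Hence u_h = (C1 + C2*t)*exp(-5*t).
Try u_p = A*cos(3*t) + B*sin(3*t). Substituting and equating the coefficients of cos(3t) and sin(3t) gives A = -16/289, B = -30/289, so u_p = -30*sin(3*t)/289 - 16*cos(3*t)/289.
General solution: u = -30*sin(3*t)/289 - 16*cos(3*t)/289 + C1*exp(-5*t) + C2*t*exp(-5*t).
Apply the initial conditions: u(0) = -16/289 + C1 = 1 and u'(0) = -90/289 + C2 - 5*C1 = 3. Solving gives C1 = 305/289, C2 = 146/17.

u = -30*sin(3*t)/289 - 16*cos(3*t)/289 + 305*exp(-5*t)/289 + 146*t*exp(-5*t)/17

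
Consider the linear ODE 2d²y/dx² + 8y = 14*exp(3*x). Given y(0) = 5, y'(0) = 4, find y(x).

y = 7*exp(3*x)/13 + 31*sin(2*x)/26 + 58*cos(2*x)/13

Divide through by 2: y'' + 4y = 7*exp(3*x).
Characteristic equation r² + 4 = 0 has discriminant (0)² - 4·(4) = -16 < 0, so r = ± 2i.
Hence y_h = C1*cos(2*x) + C2*sin(2*x).
Try y_p = A*exp(3*x). Substituting into the equation and dividing by exp(3*x) gives A = 7/13, so y_p = 7*exp(3*x)/13.
General solution: y = 7*exp(3*x)/13 + C1*cos(2*x) + C2*sin(2*x).
Apply the initial conditions: y(0) = 7/13 + C1 = 5 and y'(0) = 21/13 + 2*C2 = 4. Solving gives C1 = 58/13, C2 = 31/26.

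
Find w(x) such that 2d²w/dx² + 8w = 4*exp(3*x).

Divide through by 2: w'' + 4w = 2*exp(3*x).
Characteristic equation r² + 4 = 0 has discriminant (0)² - 4·(4) = -16 < 0, so r = ± 2i.
Hence w_h = C1*cos(2*x) + C2*sin(2*x).
Try w_p = A*exp(3*x). Substituting into the equation and dividing by exp(3*x) gives A = 2/13, so w_p = 2*exp(3*x)/13.

w = 2*exp(3*x)/13 + C1*cos(2*x) + C2*sin(2*x)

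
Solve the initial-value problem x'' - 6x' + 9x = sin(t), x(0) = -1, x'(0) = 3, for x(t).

Characteristic equation r² - 6r + 9 = 0 has discriminant (-6)² - 4·(9) = 0, so r = 3 is a repeated root.
Hence x_h = (C1 + C2*t)*exp(3*t).
Try x_p = A*cos(t) + B*sin(t). Substituting and equating the coefficients of cos(t) and sin(t) gives A = 3/50, B = 2/25, so x_p = 2*sin(t)/25 + 3*cos(t)/50.
General solution: x = 2*sin(t)/25 + 3*cos(t)/50 + C1*exp(3*t) + C2*t*exp(3*t).
Apply the initial conditions: x(0) = 3/50 + C1 = -1 and x'(0) = 2/25 + C2 + 3*C1 = 3. Solving gives C1 = -53/50, C2 = 61/10.

x = -53*exp(3*t)/50 + 2*sin(t)/25 + 3*cos(t)/50 + 61*t*exp(3*t)/10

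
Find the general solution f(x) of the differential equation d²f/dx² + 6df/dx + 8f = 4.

Characteristic equation r² + 6r + 8 = 0 factors as (r + 4)(r + 2) = 0, so r = -4, -2.
Hence f_h = C1*exp(-4*x) + C2*exp(-2*x).
For the particular solution try f_p = A0. Substituting and matching coefficients of each power of x gives A0 = 1/2, so f_p = 1/2.

f = 1/2 + C1*exp(-4*x) + C2*exp(-2*x)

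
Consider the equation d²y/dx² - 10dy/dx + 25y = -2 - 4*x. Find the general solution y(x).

Characteristic equation r² - 10r + 25 = 0 has discriminant (-10)² - 4·(25) = 0, so r = 5 is a repeated root.
Hence y_h = (C1 + C2*x)*exp(5*x).
For the particular solution try y_p = A0 + A1*x. Substituting and matching coefficients of each power of x gives A0 = -18/125, A1 = -4/25, so y_p = -18/125 - 4*x/25.

y = -18/125 - 4*x/25 + C1*exp(5*x) + C2*x*exp(5*x)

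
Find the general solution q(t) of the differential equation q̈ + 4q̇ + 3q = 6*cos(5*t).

Characteristic equation r² + 4r + 3 = 0 factors as (r + 1)(r + 3) = 0, so r = -1, -3.
Hence q_h = C1*exp(-t) + C2*exp(-3*t).
Try q_p = A*cos(5*t) + B*sin(5*t). Substituting and equating the coefficients of cos(5t) and sin(5t) gives A = -33/221, B = 30/221, so q_p = -33*cos(5*t)/221 + 30*sin(5*t)/221.

q = -33*cos(5*t)/221 + 30*sin(5*t)/221 + C1*exp(-t) + C2*exp(-3*t)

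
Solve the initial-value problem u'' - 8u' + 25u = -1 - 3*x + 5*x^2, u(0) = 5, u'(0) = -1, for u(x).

Characteristic equation r² - 8r + 25 = 0 has discriminant (-8)² - 4·(25) = -36 < 0, so r = 4 ± 3i.
Hence u_h = C1*cos(3*x)*exp(4*x) + C2*exp(4*x)*sin(3*x).
For the particular solution try u_p = A0 + A1*x + A2*x^2. Substituting and matching coefficients of each power of x gives A0 = -167/3125, A1 = 1/125, A2 = 1/5, so u_p = -167/3125 + x^2/5 + x/125.
General solution: u = -167/3125 + x^2/5 + x/125 + C1*cos(3*x)*exp(4*x) + C2*exp(4*x)*sin(3*x).
Apply the initial conditions: u(0) = -167/3125 + C1 = 5 and u'(0) = 1/125 + 3*C2 + 4*C1 = -1. Solving gives C1 = 15792/3125, C2 = -22106/3125.

u = -167/3125 + x**2/5 + x/125 - 22106*exp(4*x)*sin(3*x)/3125 + 15792*cos(3*x)*exp(4*x)/3125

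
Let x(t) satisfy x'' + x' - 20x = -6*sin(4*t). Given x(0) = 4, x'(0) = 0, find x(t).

x = 3*cos(4*t)/164 + 27*sin(4*t)/164 + 77*exp(4*t)/36 + 680*exp(-5*t)/369

Characteristic equation r² + r - 20 = 0 factors as (r - 4)(r + 5) = 0, so r = 4, -5.
Hence x_h = C1*exp(4*t) + C2*exp(-5*t).
Try x_p = A*cos(4*t) + B*sin(4*t). Substituting and equating the coefficients of cos(4t) and sin(4t) gives A = 3/164, B = 27/164, so x_p = 3*cos(4*t)/164 + 27*sin(4*t)/164.
General solution: x = 3*cos(4*t)/164 + 27*sin(4*t)/164 + C1*exp(4*t) + C2*exp(-5*t).
Apply the initial conditions: x(0) = 3/164 + C1 + C2 = 4 and x'(0) = 27/41 - 5*C2 + 4*C1 = 0. Solving gives C1 = 77/36, C2 = 680/369.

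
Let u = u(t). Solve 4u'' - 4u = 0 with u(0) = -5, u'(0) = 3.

u = -exp(t) - 4*exp(-t)

Divide through by 4: u'' - u = 0.
Characteristic equation r² - 1 = 0 factors as (r - 1)(r + 1) = 0, so r = 1, -1.
Hence u_h = C1*exp(t) + C2*exp(-t).
Apply the initial conditions: u(0) = C1 + C2 = -5 and u'(0) = C1 - C2 = 3. Solving gives C1 = -1, C2 = -4.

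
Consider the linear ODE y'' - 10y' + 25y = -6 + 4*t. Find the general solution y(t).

y = -22/125 + 4*t/25 + C1*exp(5*t) + C2*t*exp(5*t)

Characteristic equation r² - 10r + 25 = 0 has discriminant (-10)² - 4·(25) = 0, so r = 5 is a repeated root.
Hence y_h = (C1 + C2*t)*exp(5*t).
For the particular solution try y_p = A0 + A1*t. Substituting and matching coefficients of each power of t gives A0 = -22/125, A1 = 4/25, so y_p = -22/125 + 4*t/25.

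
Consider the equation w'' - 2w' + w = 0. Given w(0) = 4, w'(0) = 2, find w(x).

w = 4*exp(x) - 2*x*exp(x)

Characteristic equation r² - 2r + 1 = 0 has discriminant (-2)² - 4·(1) = 0, so r = 1 is a repeated root.
Hence w_h = (C1 + C2*x)*exp(x).
Apply the initial conditions: w(0) = C1 = 4 and w'(0) = C1 + C2 = 2. Solving gives C1 = 4, C2 = -2.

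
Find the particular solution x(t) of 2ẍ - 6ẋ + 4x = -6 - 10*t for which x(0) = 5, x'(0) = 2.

Divide through by 2: x'' - 3x' + 2x = -3 - 5*t.
Characteristic equation r² - 3r + 2 = 0 factors as (r - 2)(r - 1) = 0, so r = 2, 1.
Hence x_h = C1*exp(2*t) + C2*exp(t).
For the particular solution try x_p = A0 + A1*t. Substituting and matching coefficients of each power of t gives A0 = -21/4, A1 = -5/2, so x_p = -21/4 - 5*t/2.
General solution: x = -21/4 - 5*t/2 + C1*exp(2*t) + C2*exp(t).
Apply the initial conditions: x(0) = -21/4 + C1 + C2 = 5 and x'(0) = -5/2 + C2 + 2*C1 = 2. Solving gives C1 = -23/4, C2 = 16.

x = -21/4 + 16*exp(t) - 23*exp(2*t)/4 - 5*t/2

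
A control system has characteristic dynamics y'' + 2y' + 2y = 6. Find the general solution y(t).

y = 3 + C1*cos(t)*exp(-t) + C2*exp(-t)*sin(t)

Characteristic equation r² + 2r + 2 = 0 has discriminant (2)² - 4·(2) = -4 < 0, so r = -1 ± i.
Hence y_h = C1*cos(t)*exp(-t) + C2*exp(-t)*sin(t).
For the particular solution try y_p = A0. Substituting and matching coefficients of each power of t gives A0 = 3, so y_p = 3.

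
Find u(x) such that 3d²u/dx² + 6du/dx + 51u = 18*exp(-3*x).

Divide through by 3: u'' + 2u' + 17u = 6*exp(-3*x).
Characteristic equation r² + 2r + 17 = 0 has discriminant (2)² - 4·(17) = -64 < 0, so r = -1 ± 4i.
Hence u_h = C1*cos(4*x)*exp(-x) + C2*exp(-x)*sin(4*x).
Try u_p = A*exp(-3*x). Substituting into the equation and dividing by exp(-3*x) gives A = 3/10, so u_p = 3*exp(-3*x)/10.

u = 3*exp(-3*x)/10 + C1*cos(4*x)*exp(-x) + C2*exp(-x)*sin(4*x)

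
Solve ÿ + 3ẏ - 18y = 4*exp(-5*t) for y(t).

y = -exp(-5*t)/2 + C1*exp(3*t) + C2*exp(-6*t)

Characteristic equation r² + 3r - 18 = 0 factors as (r - 3)(r + 6) = 0, so r = 3, -6.
Hence y_h = C1*exp(3*t) + C2*exp(-6*t).
Try y_p = A*exp(-5*t). Substituting into the equation and dividing by exp(-5*t) gives A = -1/2, so y_p = -exp(-5*t)/2.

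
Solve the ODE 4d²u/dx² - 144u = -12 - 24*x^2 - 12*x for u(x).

Divide through by 4: u'' - 36u = -3 - 6*x^2 - 3*x.
Characteristic equation r² - 36 = 0 factors as (r + 6)(r - 6) = 0, so r = -6, 6.
Hence u_h = C1*exp(-6*x) + C2*exp(6*x).
For the particular solution try u_p = A0 + A1*x + A2*x^2. Substituting and matching coefficients of each power of x gives A0 = 5/54, A1 = 1/12, A2 = 1/6, so u_p = 5/54 + x^2/6 + x/12.

u = 5/54 + x**2/6 + x/12 + C1*exp(-6*x) + C2*exp(6*x)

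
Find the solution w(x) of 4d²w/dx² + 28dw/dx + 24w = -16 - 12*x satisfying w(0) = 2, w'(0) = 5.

w = -1/12 - 91*exp(-6*x)/60 - x/2 + 18*exp(-x)/5

Divide through by 4: w'' + 7w' + 6w = -4 - 3*x.
Characteristic equation r² + 7r + 6 = 0 factors as (r + 6)(r + 1) = 0, so r = -6, -1.
Hence w_h = C1*exp(-6*x) + C2*exp(-x).
For the particular solution try w_p = A0 + A1*x. Substituting and matching coefficients of each power of x gives A0 = -1/12, A1 = -1/2, so w_p = -1/12 - x/2.
General solution: w = -1/12 - x/2 + C1*exp(-6*x) + C2*exp(-x).
Apply the initial conditions: w(0) = -1/12 + C1 + C2 = 2 and w'(0) = -1/2 - C2 - 6*C1 = 5. Solving gives C1 = -91/60, C2 = 18/5.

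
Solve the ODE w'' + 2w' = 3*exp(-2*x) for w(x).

w = C2 + C1*exp(-2*x) - 3*x*exp(-2*x)/2

Characteristic equation r² + 2r = 0 factors as (r + 2)r = 0, so r = -2, 0.
Hence w_h = C1*exp(-2*x) + C2.
Since exp(-2*x) solves the homogeneous equation (r = -2 is a root of multiplicity 1), multiply the trial by x. Try w_p = A*x*exp(-2*x). Substituting into the equation and dividing by exp(-2*x) gives A = -3/2, so w_p = -3*x*exp(-2*x)/2.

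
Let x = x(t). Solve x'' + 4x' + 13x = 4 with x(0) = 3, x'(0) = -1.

x = 4/13 + 19*exp(-2*t)*sin(3*t)/13 + 35*cos(3*t)*exp(-2*t)/13

Characteristic equation r² + 4r + 13 = 0 has discriminant (4)² - 4·(13) = -36 < 0, so r = -2 ± 3i.
Hence x_h = C1*cos(3*t)*exp(-2*t) + C2*exp(-2*t)*sin(3*t).
For the particular solution try x_p = A0. Substituting and matching coefficients of each power of t gives A0 = 4/13, so x_p = 4/13.
General solution: x = 4/13 + C1*cos(3*t)*exp(-2*t) + C2*exp(-2*t)*sin(3*t).
Apply the initial conditions: x(0) = 4/13 + C1 = 3 and x'(0) = -2*C1 + 3*C2 = -1. Solving gives C1 = 35/13, C2 = 19/13.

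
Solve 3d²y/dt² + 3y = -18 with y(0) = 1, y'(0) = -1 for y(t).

Divide through by 3: y'' + y = -6.
Characteristic equation r² + 1 = 0 has discriminant (0)² - 4·(1) = -4 < 0, so r = ± i.
Hence y_h = C1*cos(t) + C2*sin(t).
For the particular solution try y_p = A0. Substituting and matching coefficients of each power of t gives A0 = -6, so y_p = -6.
General solution: y = -6 + C1*cos(t) + C2*sin(t).
Apply the initial conditions: y(0) = -6 + C1 = 1 and y'(0) = C2 = -1. Solving gives C1 = 7, C2 = -1.

y = -6 - sin(t) + 7*cos(t)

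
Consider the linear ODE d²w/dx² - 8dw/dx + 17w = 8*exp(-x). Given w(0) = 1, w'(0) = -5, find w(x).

w = 4*exp(-x)/13 - 97*exp(4*x)*sin(x)/13 + 9*cos(x)*exp(4*x)/13

Characteristic equation r² - 8r + 17 = 0 has discriminant (-8)² - 4·(17) = -4 < 0, so r = 4 ± i.
Hence w_h = C1*cos(x)*exp(4*x) + C2*exp(4*x)*sin(x).
Try w_p = A*exp(-x). Substituting into the equation and dividing by exp(-x) gives A = 4/13, so w_p = 4*exp(-x)/13.
General solution: w = 4*exp(-x)/13 + C1*cos(x)*exp(4*x) + C2*exp(4*x)*sin(x).
Apply the initial conditions: w(0) = 4/13 + C1 = 1 and w'(0) = -4/13 + C2 + 4*C1 = -5. Solving gives C1 = 9/13, C2 = -97/13.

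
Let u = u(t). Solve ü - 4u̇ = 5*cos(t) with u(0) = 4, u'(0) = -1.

u = 17/4 - 20*sin(t)/17 - 5*cos(t)/17 + 3*exp(4*t)/68

Characteristic equation r² - 4r = 0 factors as (r - 4)r = 0, so r = 4, 0.
Hence u_h = C1*exp(4*t) + C2.
Try u_p = A*cos(t) + B*sin(t). Substituting and equating the coefficients of cos(t) and sin(t) gives A = -5/17, B = -20/17, so u_p = -20*sin(t)/17 - 5*cos(t)/17.
General solution: u = C2 - 20*sin(t)/17 - 5*cos(t)/17 + C1*exp(4*t).
Apply the initial conditions: u(0) = -5/17 + C1 + C2 = 4 and u'(0) = -20/17 + 4*C1 = -1. Solving gives C1 = 3/68, C2 = 17/4.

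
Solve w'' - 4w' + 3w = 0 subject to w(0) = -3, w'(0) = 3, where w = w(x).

Characteristic equation r² - 4r + 3 = 0 factors as (r - 1)(r - 3) = 0, so r = 1, 3.
Hence w_h = C1*exp(x) + C2*exp(3*x).
Apply the initial conditions: w(0) = C1 + C2 = -3 and w'(0) = C1 + 3*C2 = 3. Solving gives C1 = -6, C2 = 3.

w = -6*exp(x) + 3*exp(3*x)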